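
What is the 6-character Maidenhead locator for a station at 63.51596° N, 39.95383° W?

HP03am

Offset from 180°W / 90°S: lon 140.0462°, lat 153.5160°.
Field: 140.0462/20 → 7 → H, 153.5160/10 → 15 → P; chars HP.
Square: 0.0462/2 → 0, 3.5160/1 → 3; chars 03.
Subsquare: 0.0462/0.0833333 → 0 → a, 0.5160/0.0416667 → 12 → m; chars am.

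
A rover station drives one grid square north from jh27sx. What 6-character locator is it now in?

JH28sa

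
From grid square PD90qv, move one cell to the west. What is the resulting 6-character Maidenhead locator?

PD90pv

Longitude subsquare q = 16; −1 → 15 = p.
The latitude characters are unchanged.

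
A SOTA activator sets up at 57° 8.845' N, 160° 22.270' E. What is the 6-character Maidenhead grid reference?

Shift to the Maidenhead origin (180°W, 90°S): lon 340.3712, lat 147.1474.
Field (20°×10°, letters A–R): 340.3712/20 → 17 → R, 147.1474/10 → 14 → O; chars RO.
Square (2°×1°, digits 0–9): 0.3712/2 → 0, 7.1474/1 → 7; chars 07.
Subsquare (5′×2.5′, letters a–x): 0.3712/0.0833333 → 4 → e, 0.1474/0.0416667 → 3 → d; chars ed.

RO07ed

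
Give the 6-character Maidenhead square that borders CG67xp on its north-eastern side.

Longitude subsquare x = 23; +1 → 24, wraps to 0 = a, carry into square.
Longitude square 6; +1 → 7.
Latitude subsquare p = 15; +1 → 16 = q.

CG77aq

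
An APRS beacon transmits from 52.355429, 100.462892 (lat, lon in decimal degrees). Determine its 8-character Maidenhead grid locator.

OO02fi55

Add 180° to longitude and 90° to latitude: 280.46289, 142.35543.
Field: lon ⌊280.46289/20⌋ = 14 → O; lat ⌊142.35543/10⌋ = 14 → O.
Square: lon ⌊0.46289/2⌋ = 0; lat ⌊2.35543/1⌋ = 2.
Subsquare: lon ⌊0.46289/0.0833333⌋ = 5 → f; lat ⌊0.35543/0.0416667⌋ = 8 → i.
Extended square: lon ⌊0.04623/0.00833333⌋ = 5; lat ⌊0.02210/0.00416667⌋ = 5.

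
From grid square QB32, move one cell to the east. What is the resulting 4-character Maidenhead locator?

QB42

Longitude square 3; +1 → 4.
The latitude characters are unchanged.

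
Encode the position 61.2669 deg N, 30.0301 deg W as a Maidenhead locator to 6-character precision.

HP41xg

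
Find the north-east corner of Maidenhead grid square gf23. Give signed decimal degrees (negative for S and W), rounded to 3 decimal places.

-36.000, -54.000

Field G=6, F=5: +6·20° lon, +5·10° lat → SW at lon -60°, lat -40°.
Square 2, 3: +2·2° lon, +3·1° lat → SW at lon -56°, lat -37°.
Cell spans 2° lon × 1° lat. NE corner is SW corner plus one full cell.
latitude -36.000, longitude -54.000.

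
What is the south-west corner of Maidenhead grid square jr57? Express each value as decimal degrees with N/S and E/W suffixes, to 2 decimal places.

87.00° N, 10.00° E

Field J=9, R=17: +9·20° lon, +17·10° lat → SW at lon 0°, lat 80°.
Square 5, 7: +5·2° lon, +7·1° lat → SW at lon 10°, lat 87°.
latitude 87.00° N, longitude 10.00° E.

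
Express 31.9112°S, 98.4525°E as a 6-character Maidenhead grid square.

NF98fc

Offset from 180°W / 90°S: lon 278.4525°, lat 58.0888°.
Field: 278.4525/20 → 13 → N, 58.0888/10 → 5 → F; chars NF.
Square: 18.4525/2 → 9, 8.0888/1 → 8; chars 98.
Subsquare: 0.4525/0.0833333 → 5 → f, 0.0888/0.0416667 → 2 → c; chars fc.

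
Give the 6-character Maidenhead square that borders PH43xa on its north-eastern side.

PH53ab

Longitude subsquare x = 23; +1 → 24, wraps to 0 = a, carry into square.
Longitude square 4; +1 → 5.
Latitude subsquare a = 0; +1 → 1 = b.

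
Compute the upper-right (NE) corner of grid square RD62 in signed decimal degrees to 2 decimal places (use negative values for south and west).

-57.00, 174.00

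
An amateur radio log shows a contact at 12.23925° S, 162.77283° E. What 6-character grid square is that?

RH17js

Add 180° to longitude and 90° to latitude: 342.7728, 77.7608.
Field (20°×10°, letters A–R): lon ⌊342.7728/20⌋ = 17 → R; lat ⌊77.7608/10⌋ = 7 → H.
Square (2°×1°, digits 0–9): lon ⌊2.7728/2⌋ = 1; lat ⌊7.7608/1⌋ = 7.
Subsquare (5′×2.5′, letters a–x): lon ⌊0.7728/0.0833333⌋ = 9 → j; lat ⌊0.7608/0.0416667⌋ = 18 → s.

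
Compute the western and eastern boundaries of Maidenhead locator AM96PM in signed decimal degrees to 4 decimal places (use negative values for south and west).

Field A=0, M=12: +0·20° lon, +12·10° lat → SW at lon -180°, lat 30°.
Square 9, 6: +9·2° lon, +6·1° lat → SW at lon -162°, lat 36°.
Subsquare p=15, m=12: +15·0.0833333° lon, +12·0.0416667° lat → SW at lon -160.75°, lat 36.5°.
Cell spans 0.0833333° lon × 0.0416667° lat.
west -160.7500, east -160.6667.

-160.7500, -160.6667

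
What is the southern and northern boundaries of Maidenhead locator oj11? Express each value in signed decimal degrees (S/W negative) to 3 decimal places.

Field O=14, J=9: +14·20° lon, +9·10° lat → SW at lon 100°, lat 0°.
Square 1, 1: +1·2° lon, +1·1° lat → SW at lon 102°, lat 1°.
Cell spans 2° lon × 1° lat.
south 1.000, north 2.000.

1.000, 2.000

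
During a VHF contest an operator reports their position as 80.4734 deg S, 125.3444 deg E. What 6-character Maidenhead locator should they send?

Shift to the Maidenhead origin (180°W, 90°S): lon 305.3444, lat 9.5266.
Field (20°×10°, letters A–R): 305.3444/20 → 15 → P, 9.5266/10 → 0 → A; chars PA.
Square (2°×1°, digits 0–9): 5.3444/2 → 2, 9.5266/1 → 9; chars 29.
Subsquare (5′×2.5′, letters a–x): 1.3444/0.0833333 → 16 → q, 0.5266/0.0416667 → 12 → m; chars qm.

PA29qm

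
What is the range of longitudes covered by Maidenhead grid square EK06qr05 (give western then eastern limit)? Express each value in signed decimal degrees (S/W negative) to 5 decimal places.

-98.66667, -98.65833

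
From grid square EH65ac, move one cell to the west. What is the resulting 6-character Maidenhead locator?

EH55xc

Longitude subsquare a = 0; −1 → -1, wraps to 23 = x, carry into square.
Longitude square 6; −1 → 5.
The latitude characters are unchanged.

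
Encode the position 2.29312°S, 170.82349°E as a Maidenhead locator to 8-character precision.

Offset from 180°W / 90°S: lon 350.82349°, lat 87.70688°.
Field (20°×10°, letters A–R): 350.82349/20 → 17 → R, 87.70688/10 → 8 → I; chars RI.
Square (2°×1°, digits 0–9): 10.82349/2 → 5, 7.70688/1 → 7; chars 57.
Subsquare (5′×2.5′, letters a–x): 0.82349/0.0833333 → 9 → j, 0.70688/0.0416667 → 16 → q; chars jq.
Extended square (30″×15″, digits 0–9): 0.07349/0.00833333 → 8, 0.04021/0.00416667 → 9; chars 89.

RI57jq89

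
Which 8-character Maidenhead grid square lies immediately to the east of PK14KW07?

Longitude extended square 0; +1 → 1.
The latitude characters are unchanged.

PK14kw17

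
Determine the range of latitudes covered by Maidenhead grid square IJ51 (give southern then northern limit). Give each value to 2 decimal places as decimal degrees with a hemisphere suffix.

Field I=8, J=9: +8·20° lon, +9·10° lat → SW at lon -20°, lat 0°.
Square 5, 1: +5·2° lon, +1·1° lat → SW at lon -10°, lat 1°.
Cell spans 2° lon × 1° lat.
south 1.00° N, north 2.00° N.

1.00° N, 2.00° N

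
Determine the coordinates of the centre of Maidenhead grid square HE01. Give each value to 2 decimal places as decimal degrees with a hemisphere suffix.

Field H=7, E=4: +7·20° lon, +4·10° lat → SW at lon -40°, lat -50°.
Square 0, 1: +0·2° lon, +1·1° lat → SW at lon -40°, lat -49°.
Cell spans 2° lon × 1° lat. Centre is SW corner plus half of each.
latitude 48.50° S, longitude 39.00° W.

48.50° S, 39.00° W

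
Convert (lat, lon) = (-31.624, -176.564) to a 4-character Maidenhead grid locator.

AF18

Add 180° to longitude and 90° to latitude: 3.44, 58.38.
Field (20°×10°, letters A–R): 3.44/20 → 0 → A, 58.38/10 → 5 → F; chars AF.
Square (2°×1°, digits 0–9): 3.44/2 → 1, 8.38/1 → 8; chars 18.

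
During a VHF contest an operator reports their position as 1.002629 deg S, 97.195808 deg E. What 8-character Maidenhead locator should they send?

Offset from 180°W / 90°S: lon 277.19581°, lat 88.99737°.
Field: 277.19581/20 → 13 → N, 88.99737/10 → 8 → I; chars NI.
Square: 17.19581/2 → 8, 8.99737/1 → 8; chars 88.
Subsquare: 1.19581/0.0833333 → 14 → o, 0.99737/0.0416667 → 23 → x; chars ox.
Extended square: 0.02914/0.00833333 → 3, 0.03904/0.00416667 → 9; chars 39.

NI88ox39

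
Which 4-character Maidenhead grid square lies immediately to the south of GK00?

Latitude square 0; −1 → -1, wraps to 9, carry into field.
Latitude field K = 10; −1 → 9 = J.
The longitude characters are unchanged.

GJ09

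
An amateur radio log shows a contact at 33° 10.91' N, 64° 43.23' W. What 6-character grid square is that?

Shift to the Maidenhead origin (180°W, 90°S): lon 115.2795, lat 123.1818.
Field: 115.2795/20 → 5 → F, 123.1818/10 → 12 → M; chars FM.
Square: 15.2795/2 → 7, 3.1818/1 → 3; chars 73.
Subsquare: 1.2795/0.0833333 → 15 → p, 0.1818/0.0416667 → 4 → e; chars pe.

FM73pe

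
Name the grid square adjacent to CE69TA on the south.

Latitude subsquare a = 0; −1 → -1, wraps to 23 = x, carry into square.
Latitude square 9; −1 → 8.
The longitude characters are unchanged.

CE68tx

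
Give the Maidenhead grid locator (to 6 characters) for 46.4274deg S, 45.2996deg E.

LE23pn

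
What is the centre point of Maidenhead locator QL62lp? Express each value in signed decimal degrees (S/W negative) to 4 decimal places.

22.6458, 152.9583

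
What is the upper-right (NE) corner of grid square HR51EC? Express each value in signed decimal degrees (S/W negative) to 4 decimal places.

Field H=7, R=17: +7·20° lon, +17·10° lat → SW at lon -40°, lat 80°.
Square 5, 1: +5·2° lon, +1·1° lat → SW at lon -30°, lat 81°.
Subsquare e=4, c=2: +4·0.0833333° lon, +2·0.0416667° lat → SW at lon -29.6667°, lat 81.0833°.
Cell spans 0.0833333° lon × 0.0416667° lat. NE corner is SW corner plus one full cell.
latitude 81.1250, longitude -29.5833.

81.1250, -29.5833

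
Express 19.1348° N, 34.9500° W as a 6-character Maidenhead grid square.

HK29md

Add 180° to longitude and 90° to latitude: 145.0500, 109.1348.
Field (20°×10°, letters A–R): lon ⌊145.0500/20⌋ = 7 → H; lat ⌊109.1348/10⌋ = 10 → K.
Square (2°×1°, digits 0–9): lon ⌊5.0500/2⌋ = 2; lat ⌊9.1348/1⌋ = 9.
Subsquare (5′×2.5′, letters a–x): lon ⌊1.0500/0.0833333⌋ = 12 → m; lat ⌊0.1348/0.0416667⌋ = 3 → d.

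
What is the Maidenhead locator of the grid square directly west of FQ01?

Longitude square 0; −1 → -1, wraps to 9, carry into field.
Longitude field F = 5; −1 → 4 = E.
The latitude characters are unchanged.

EQ91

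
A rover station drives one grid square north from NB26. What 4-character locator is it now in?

Latitude square 6; +1 → 7.
The longitude characters are unchanged.

NB27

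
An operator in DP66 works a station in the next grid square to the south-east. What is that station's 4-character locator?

Longitude square 6; +1 → 7.
Latitude square 6; −1 → 5.

DP75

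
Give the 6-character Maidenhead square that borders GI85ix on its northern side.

GI86ia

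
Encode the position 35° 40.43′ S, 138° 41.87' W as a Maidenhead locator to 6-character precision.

CF04ph

Shift to the Maidenhead origin (180°W, 90°S): lon 41.3022, lat 54.3262.
Field: lon ⌊41.3022/20⌋ = 2 → C; lat ⌊54.3262/10⌋ = 5 → F.
Square: lon ⌊1.3022/2⌋ = 0; lat ⌊4.3262/1⌋ = 4.
Subsquare: lon ⌊1.3022/0.0833333⌋ = 15 → p; lat ⌊0.3262/0.0416667⌋ = 7 → h.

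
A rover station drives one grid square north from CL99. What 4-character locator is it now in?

CM90

Latitude square 9; +1 → 10, wraps to 0, carry into field.
Latitude field L = 11; +1 → 12 = M.
The longitude characters are unchanged.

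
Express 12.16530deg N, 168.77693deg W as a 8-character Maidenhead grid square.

AK52od69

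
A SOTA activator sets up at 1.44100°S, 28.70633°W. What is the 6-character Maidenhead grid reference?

HI58pn

Offset from 180°W / 90°S: lon 151.2937°, lat 88.5590°.
Field: lon ⌊151.2937/20⌋ = 7 → H; lat ⌊88.5590/10⌋ = 8 → I.
Square: lon ⌊11.2937/2⌋ = 5; lat ⌊8.5590/1⌋ = 8.
Subsquare: lon ⌊1.2937/0.0833333⌋ = 15 → p; lat ⌊0.5590/0.0416667⌋ = 13 → n.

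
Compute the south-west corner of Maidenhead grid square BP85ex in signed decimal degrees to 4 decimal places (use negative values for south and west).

Field B=1, P=15: +1·20° lon, +15·10° lat → SW at lon -160°, lat 60°.
Square 8, 5: +8·2° lon, +5·1° lat → SW at lon -144°, lat 65°.
Subsquare e=4, x=23: +4·0.0833333° lon, +23·0.0416667° lat → SW at lon -143.667°, lat 65.9583°.
latitude 65.9583, longitude -143.6667.

65.9583, -143.6667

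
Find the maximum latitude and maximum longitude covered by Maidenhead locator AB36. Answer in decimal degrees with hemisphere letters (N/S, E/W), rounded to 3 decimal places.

Field A=0, B=1: +0·20° lon, +1·10° lat → SW at lon -180°, lat -80°.
Square 3, 6: +3·2° lon, +6·1° lat → SW at lon -174°, lat -74°.
Cell spans 2° lon × 1° lat. NE corner is SW corner plus one full cell.
latitude 73.000° S, longitude 172.000° W.

73.000° S, 172.000° W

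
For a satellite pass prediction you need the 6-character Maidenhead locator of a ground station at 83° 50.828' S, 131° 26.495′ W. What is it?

CA46gd

Shift to the Maidenhead origin (180°W, 90°S): lon 48.5584, lat 6.1529.
Field: 48.5584/20 → 2 → C, 6.1529/10 → 0 → A; chars CA.
Square: 8.5584/2 → 4, 6.1529/1 → 6; chars 46.
Subsquare: 0.5584/0.0833333 → 6 → g, 0.1529/0.0416667 → 3 → d; chars gd.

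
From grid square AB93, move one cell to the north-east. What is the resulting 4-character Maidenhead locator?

BB04

Longitude square 9; +1 → 10, wraps to 0, carry into field.
Longitude field A = 0; +1 → 1 = B.
Latitude square 3; +1 → 4.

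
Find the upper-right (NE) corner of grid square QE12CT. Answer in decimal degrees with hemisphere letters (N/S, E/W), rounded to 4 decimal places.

47.1667° S, 142.2500° E

Field Q=16, E=4: +16·20° lon, +4·10° lat → SW at lon 140°, lat -50°.
Square 1, 2: +1·2° lon, +2·1° lat → SW at lon 142°, lat -48°.
Subsquare c=2, t=19: +2·0.0833333° lon, +19·0.0416667° lat → SW at lon 142.167°, lat -47.2083°.
Cell spans 0.0833333° lon × 0.0416667° lat. NE corner is SW corner plus one full cell.
latitude 47.1667° S, longitude 142.2500° E.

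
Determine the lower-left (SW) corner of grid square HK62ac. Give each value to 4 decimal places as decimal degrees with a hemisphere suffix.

12.0833° N, 28.0000° W

Field H=7, K=10: +7·20° lon, +10·10° lat → SW at lon -40°, lat 10°.
Square 6, 2: +6·2° lon, +2·1° lat → SW at lon -28°, lat 12°.
Subsquare a=0, c=2: +0·0.0833333° lon, +2·0.0416667° lat → SW at lon -28°, lat 12.0833°.
latitude 12.0833° N, longitude 28.0000° W.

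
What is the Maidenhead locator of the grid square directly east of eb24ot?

EB24pt

Longitude subsquare o = 14; +1 → 15 = p.
The latitude characters are unchanged.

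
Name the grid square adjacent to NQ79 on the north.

Latitude square 9; +1 → 10, wraps to 0, carry into field.
Latitude field Q = 16; +1 → 17 = R.
The longitude characters are unchanged.

NR70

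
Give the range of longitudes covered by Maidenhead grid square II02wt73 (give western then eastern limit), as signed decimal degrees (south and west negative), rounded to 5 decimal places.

-18.10833, -18.10000

Field I=8, I=8: +8·20° lon, +8·10° lat → SW at lon -20°, lat -10°.
Square 0, 2: +0·2° lon, +2·1° lat → SW at lon -20°, lat -8°.
Subsquare w=22, t=19: +22·0.0833333° lon, +19·0.0416667° lat → SW at lon -18.1667°, lat -7.20833°.
Extended square 7, 3: +7·0.00833333° lon, +3·0.00416667° lat → SW at lon -18.1083°, lat -7.19583°.
Cell spans 0.00833333° lon × 0.00416667° lat.
west -18.10833, east -18.10000.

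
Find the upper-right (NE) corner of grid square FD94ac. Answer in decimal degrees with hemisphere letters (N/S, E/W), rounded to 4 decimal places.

55.8750° S, 61.9167° W

Field F=5, D=3: +5·20° lon, +3·10° lat → SW at lon -80°, lat -60°.
Square 9, 4: +9·2° lon, +4·1° lat → SW at lon -62°, lat -56°.
Subsquare a=0, c=2: +0·0.0833333° lon, +2·0.0416667° lat → SW at lon -62°, lat -55.9167°.
Cell spans 0.0833333° lon × 0.0416667° lat. NE corner is SW corner plus one full cell.
latitude 55.8750° S, longitude 61.9167° W.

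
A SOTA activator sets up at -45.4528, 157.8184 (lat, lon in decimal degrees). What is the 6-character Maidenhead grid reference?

QE84vn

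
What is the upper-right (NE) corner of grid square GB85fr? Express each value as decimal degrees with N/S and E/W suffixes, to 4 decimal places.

74.2500° S, 43.5000° W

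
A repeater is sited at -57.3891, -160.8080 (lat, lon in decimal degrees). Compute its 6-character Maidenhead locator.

AD92oo

Shift to the Maidenhead origin (180°W, 90°S): lon 19.1920, lat 32.6109.
Field: 19.1920/20 → 0 → A, 32.6109/10 → 3 → D; chars AD.
Square: 19.1920/2 → 9, 2.6109/1 → 2; chars 92.
Subsquare: 1.1920/0.0833333 → 14 → o, 0.6109/0.0416667 → 14 → o; chars oo.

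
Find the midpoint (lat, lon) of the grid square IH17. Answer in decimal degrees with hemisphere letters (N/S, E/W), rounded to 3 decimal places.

12.500° S, 17.000° W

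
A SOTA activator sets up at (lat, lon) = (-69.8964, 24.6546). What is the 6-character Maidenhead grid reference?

KC20hc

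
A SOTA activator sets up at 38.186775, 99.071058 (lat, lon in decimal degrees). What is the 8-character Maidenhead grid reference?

Offset from 180°W / 90°S: lon 279.07106°, lat 128.18678°.
Field: 279.07106/20 → 13 → N, 128.18678/10 → 12 → M; chars NM.
Square: 19.07106/2 → 9, 8.18678/1 → 8; chars 98.
Subsquare: 1.07106/0.0833333 → 12 → m, 0.18678/0.0416667 → 4 → e; chars me.
Extended square: 0.07106/0.00833333 → 8, 0.02011/0.00416667 → 4; chars 84.

NM98me84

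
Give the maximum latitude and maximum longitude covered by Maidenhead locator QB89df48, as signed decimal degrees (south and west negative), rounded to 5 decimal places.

Field Q=16, B=1: +16·20° lon, +1·10° lat → SW at lon 140°, lat -80°.
Square 8, 9: +8·2° lon, +9·1° lat → SW at lon 156°, lat -71°.
Subsquare d=3, f=5: +3·0.0833333° lon, +5·0.0416667° lat → SW at lon 156.25°, lat -70.7917°.
Extended square 4, 8: +4·0.00833333° lon, +8·0.00416667° lat → SW at lon 156.283°, lat -70.7583°.
Cell spans 0.00833333° lon × 0.00416667° lat. NE corner is SW corner plus one full cell.
latitude -70.75417, longitude 156.29167.

-70.75417, 156.29167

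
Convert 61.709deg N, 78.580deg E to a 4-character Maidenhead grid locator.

Shift to the Maidenhead origin (180°W, 90°S): lon 258.58, lat 151.71.
Field: lon ⌊258.58/20⌋ = 12 → M; lat ⌊151.71/10⌋ = 15 → P.
Square: lon ⌊18.58/2⌋ = 9; lat ⌊1.71/1⌋ = 1.

MP91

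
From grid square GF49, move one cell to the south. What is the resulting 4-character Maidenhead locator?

Latitude square 9; −1 → 8.
The longitude characters are unchanged.

GF48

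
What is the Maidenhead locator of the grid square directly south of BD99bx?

BD99bw

Latitude subsquare x = 23; −1 → 22 = w.
The longitude characters are unchanged.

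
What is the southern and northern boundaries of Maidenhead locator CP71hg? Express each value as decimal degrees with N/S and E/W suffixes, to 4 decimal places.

61.2500° N, 61.2917° N

Field C=2, P=15: +2·20° lon, +15·10° lat → SW at lon -140°, lat 60°.
Square 7, 1: +7·2° lon, +1·1° lat → SW at lon -126°, lat 61°.
Subsquare h=7, g=6: +7·0.0833333° lon, +6·0.0416667° lat → SW at lon -125.417°, lat 61.25°.
Cell spans 0.0833333° lon × 0.0416667° lat.
south 61.2500° N, north 61.2917° N.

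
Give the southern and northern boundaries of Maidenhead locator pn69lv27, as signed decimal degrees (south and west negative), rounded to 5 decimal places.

Field P=15, N=13: +15·20° lon, +13·10° lat → SW at lon 120°, lat 40°.
Square 6, 9: +6·2° lon, +9·1° lat → SW at lon 132°, lat 49°.
Subsquare l=11, v=21: +11·0.0833333° lon, +21·0.0416667° lat → SW at lon 132.917°, lat 49.875°.
Extended square 2, 7: +2·0.00833333° lon, +7·0.00416667° lat → SW at lon 132.933°, lat 49.9042°.
Cell spans 0.00833333° lon × 0.00416667° lat.
south 49.90417, north 49.90833.

49.90417, 49.90833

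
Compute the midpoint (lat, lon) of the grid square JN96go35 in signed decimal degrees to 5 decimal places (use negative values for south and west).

46.60625, 18.52917

Field J=9, N=13: +9·20° lon, +13·10° lat → SW at lon 0°, lat 40°.
Square 9, 6: +9·2° lon, +6·1° lat → SW at lon 18°, lat 46°.
Subsquare g=6, o=14: +6·0.0833333° lon, +14·0.0416667° lat → SW at lon 18.5°, lat 46.5833°.
Extended square 3, 5: +3·0.00833333° lon, +5·0.00416667° lat → SW at lon 18.525°, lat 46.6042°.
Cell spans 0.00833333° lon × 0.00416667° lat. Centre is SW corner plus half of each.
latitude 46.60625, longitude 18.52917.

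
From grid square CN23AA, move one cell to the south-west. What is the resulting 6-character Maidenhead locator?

Longitude subsquare a = 0; −1 → -1, wraps to 23 = x, carry into square.
Longitude square 2; −1 → 1.
Latitude subsquare a = 0; −1 → -1, wraps to 23 = x, carry into square.
Latitude square 3; −1 → 2.

CN12xx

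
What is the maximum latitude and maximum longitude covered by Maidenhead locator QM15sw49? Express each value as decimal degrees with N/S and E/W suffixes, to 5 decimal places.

Field Q=16, M=12: +16·20° lon, +12·10° lat → SW at lon 140°, lat 30°.
Square 1, 5: +1·2° lon, +5·1° lat → SW at lon 142°, lat 35°.
Subsquare s=18, w=22: +18·0.0833333° lon, +22·0.0416667° lat → SW at lon 143.5°, lat 35.9167°.
Extended square 4, 9: +4·0.00833333° lon, +9·0.00416667° lat → SW at lon 143.533°, lat 35.9542°.
Cell spans 0.00833333° lon × 0.00416667° lat. NE corner is SW corner plus one full cell.
latitude 35.95833° N, longitude 143.54167° E.

35.95833° N, 143.54167° E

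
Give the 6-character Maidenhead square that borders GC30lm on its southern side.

Latitude subsquare m = 12; −1 → 11 = l.
The longitude characters are unchanged.

GC30ll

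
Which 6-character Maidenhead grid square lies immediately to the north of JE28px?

JE29pa

Latitude subsquare x = 23; +1 → 24, wraps to 0 = a, carry into square.
Latitude square 8; +1 → 9.
The longitude characters are unchanged.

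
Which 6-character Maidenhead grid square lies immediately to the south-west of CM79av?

CM69xu

Longitude subsquare a = 0; −1 → -1, wraps to 23 = x, carry into square.
Longitude square 7; −1 → 6.
Latitude subsquare v = 21; −1 → 20 = u.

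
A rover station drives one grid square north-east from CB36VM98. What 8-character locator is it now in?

CB36wm09

Longitude extended square 9; +1 → 10, wraps to 0, carry into subsquare.
Longitude subsquare v = 21; +1 → 22 = w.
Latitude extended square 8; +1 → 9.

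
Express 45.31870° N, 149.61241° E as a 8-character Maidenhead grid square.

QN45th36

Add 180° to longitude and 90° to latitude: 329.61241, 135.31870.
Field (20°×10°, letters A–R): 329.61241/20 → 16 → Q, 135.31870/10 → 13 → N; chars QN.
Square (2°×1°, digits 0–9): 9.61241/2 → 4, 5.31870/1 → 5; chars 45.
Subsquare (5′×2.5′, letters a–x): 1.61241/0.0833333 → 19 → t, 0.31870/0.0416667 → 7 → h; chars th.
Extended square (30″×15″, digits 0–9): 0.02908/0.00833333 → 3, 0.02703/0.00416667 → 6; chars 36.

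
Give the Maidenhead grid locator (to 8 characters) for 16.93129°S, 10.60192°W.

Offset from 180°W / 90°S: lon 169.39808°, lat 73.06871°.
Field: 169.39808/20 → 8 → I, 73.06871/10 → 7 → H; chars IH.
Square: 9.39808/2 → 4, 3.06871/1 → 3; chars 43.
Subsquare: 1.39808/0.0833333 → 16 → q, 0.06871/0.0416667 → 1 → b; chars qb.
Extended square: 0.06475/0.00833333 → 7, 0.02704/0.00416667 → 6; chars 76.

IH43qb76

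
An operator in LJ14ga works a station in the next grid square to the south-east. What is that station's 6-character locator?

Longitude subsquare g = 6; +1 → 7 = h.
Latitude subsquare a = 0; −1 → -1, wraps to 23 = x, carry into square.
Latitude square 4; −1 → 3.

LJ13hx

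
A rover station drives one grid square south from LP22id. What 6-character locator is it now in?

LP22ic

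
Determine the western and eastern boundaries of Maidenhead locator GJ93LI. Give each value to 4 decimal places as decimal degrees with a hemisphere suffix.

Field G=6, J=9: +6·20° lon, +9·10° lat → SW at lon -60°, lat 0°.
Square 9, 3: +9·2° lon, +3·1° lat → SW at lon -42°, lat 3°.
Subsquare l=11, i=8: +11·0.0833333° lon, +8·0.0416667° lat → SW at lon -41.0833°, lat 3.33333°.
Cell spans 0.0833333° lon × 0.0416667° lat.
west 41.0833° W, east 41.0000° W.

41.0833° W, 41.0000° W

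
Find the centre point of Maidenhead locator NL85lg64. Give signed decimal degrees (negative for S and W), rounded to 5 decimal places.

Field N=13, L=11: +13·20° lon, +11·10° lat → SW at lon 80°, lat 20°.
Square 8, 5: +8·2° lon, +5·1° lat → SW at lon 96°, lat 25°.
Subsquare l=11, g=6: +11·0.0833333° lon, +6·0.0416667° lat → SW at lon 96.9167°, lat 25.25°.
Extended square 6, 4: +6·0.00833333° lon, +4·0.00416667° lat → SW at lon 96.9667°, lat 25.2667°.
Cell spans 0.00833333° lon × 0.00416667° lat. Centre is SW corner plus half of each.
latitude 25.26875, longitude 96.97083.

25.26875, 96.97083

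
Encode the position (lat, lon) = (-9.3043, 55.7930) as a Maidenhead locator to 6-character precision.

Shift to the Maidenhead origin (180°W, 90°S): lon 235.7930, lat 80.6957.
Field: lon ⌊235.7930/20⌋ = 11 → L; lat ⌊80.6957/10⌋ = 8 → I.
Square: lon ⌊15.7930/2⌋ = 7; lat ⌊0.6957/1⌋ = 0.
Subsquare: lon ⌊1.7930/0.0833333⌋ = 21 → v; lat ⌊0.6957/0.0416667⌋ = 16 → q.

LI70vq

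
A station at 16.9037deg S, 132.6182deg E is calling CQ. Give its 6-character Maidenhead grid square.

PH63hc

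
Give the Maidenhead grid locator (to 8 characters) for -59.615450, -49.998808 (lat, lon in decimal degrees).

GD50aj02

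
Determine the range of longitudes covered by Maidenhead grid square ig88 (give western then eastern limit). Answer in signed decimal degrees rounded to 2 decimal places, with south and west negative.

-4.00, -2.00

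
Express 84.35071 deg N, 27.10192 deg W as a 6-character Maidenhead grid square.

HR64ki

Offset from 180°W / 90°S: lon 152.8981°, lat 174.3507°.
Field: lon ⌊152.8981/20⌋ = 7 → H; lat ⌊174.3507/10⌋ = 17 → R.
Square: lon ⌊12.8981/2⌋ = 6; lat ⌊4.3507/1⌋ = 4.
Subsquare: lon ⌊0.8981/0.0833333⌋ = 10 → k; lat ⌊0.3507/0.0416667⌋ = 8 → i.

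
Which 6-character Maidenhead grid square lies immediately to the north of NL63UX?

NL64ua

Latitude subsquare x = 23; +1 → 24, wraps to 0 = a, carry into square.
Latitude square 3; +1 → 4.
The longitude characters are unchanged.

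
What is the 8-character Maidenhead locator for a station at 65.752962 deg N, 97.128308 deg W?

Add 180° to longitude and 90° to latitude: 82.87169, 155.75296.
Field: lon ⌊82.87169/20⌋ = 4 → E; lat ⌊155.75296/10⌋ = 15 → P.
Square: lon ⌊2.87169/2⌋ = 1; lat ⌊5.75296/1⌋ = 5.
Subsquare: lon ⌊0.87169/0.0833333⌋ = 10 → k; lat ⌊0.75296/0.0416667⌋ = 18 → s.
Extended square: lon ⌊0.03836/0.00833333⌋ = 4; lat ⌊0.00296/0.00416667⌋ = 0.

EP15ks40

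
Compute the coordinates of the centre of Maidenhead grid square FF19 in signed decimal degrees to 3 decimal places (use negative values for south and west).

-30.500, -77.000

Field F=5, F=5: +5·20° lon, +5·10° lat → SW at lon -80°, lat -40°.
Square 1, 9: +1·2° lon, +9·1° lat → SW at lon -78°, lat -31°.
Cell spans 2° lon × 1° lat. Centre is SW corner plus half of each.
latitude -30.500, longitude -77.000.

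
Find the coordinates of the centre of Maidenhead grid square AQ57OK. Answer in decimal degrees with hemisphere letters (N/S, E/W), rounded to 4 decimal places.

77.4375° N, 168.7917° W

Field A=0, Q=16: +0·20° lon, +16·10° lat → SW at lon -180°, lat 70°.
Square 5, 7: +5·2° lon, +7·1° lat → SW at lon -170°, lat 77°.
Subsquare o=14, k=10: +14·0.0833333° lon, +10·0.0416667° lat → SW at lon -168.833°, lat 77.4167°.
Cell spans 0.0833333° lon × 0.0416667° lat. Centre is SW corner plus half of each.
latitude 77.4375° N, longitude 168.7917° W.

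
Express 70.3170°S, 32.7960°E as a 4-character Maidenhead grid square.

Offset from 180°W / 90°S: lon 212.80°, lat 19.68°.
Field: lon ⌊212.80/20⌋ = 10 → K; lat ⌊19.68/10⌋ = 1 → B.
Square: lon ⌊12.80/2⌋ = 6; lat ⌊9.68/1⌋ = 9.

KB69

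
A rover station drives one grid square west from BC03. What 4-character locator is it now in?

AC93

Longitude square 0; −1 → -1, wraps to 9, carry into field.
Longitude field B = 1; −1 → 0 = A.
The latitude characters are unchanged.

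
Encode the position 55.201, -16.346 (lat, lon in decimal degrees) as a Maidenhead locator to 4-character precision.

Offset from 180°W / 90°S: lon 163.65°, lat 145.20°.
Field: lon ⌊163.65/20⌋ = 8 → I; lat ⌊145.20/10⌋ = 14 → O.
Square: lon ⌊3.65/2⌋ = 1; lat ⌊5.20/1⌋ = 5.

IO15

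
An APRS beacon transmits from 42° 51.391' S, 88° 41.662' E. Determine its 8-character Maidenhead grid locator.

NE47id34

Add 180° to longitude and 90° to latitude: 268.69437, 47.14348.
Field: 268.69437/20 → 13 → N, 47.14348/10 → 4 → E; chars NE.
Square: 8.69437/2 → 4, 7.14348/1 → 7; chars 47.
Subsquare: 0.69437/0.0833333 → 8 → i, 0.14348/0.0416667 → 3 → d; chars id.
Extended square: 0.02770/0.00833333 → 3, 0.01848/0.00416667 → 4; chars 34.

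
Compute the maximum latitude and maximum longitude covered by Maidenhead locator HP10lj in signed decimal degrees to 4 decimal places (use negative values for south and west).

Field H=7, P=15: +7·20° lon, +15·10° lat → SW at lon -40°, lat 60°.
Square 1, 0: +1·2° lon, +0·1° lat → SW at lon -38°, lat 60°.
Subsquare l=11, j=9: +11·0.0833333° lon, +9·0.0416667° lat → SW at lon -37.0833°, lat 60.375°.
Cell spans 0.0833333° lon × 0.0416667° lat. NE corner is SW corner plus one full cell.
latitude 60.4167, longitude -37.0000.

60.4167, -37.0000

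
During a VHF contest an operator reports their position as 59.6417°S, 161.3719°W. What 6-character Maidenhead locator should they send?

Shift to the Maidenhead origin (180°W, 90°S): lon 18.6281, lat 30.3583.
Field: lon ⌊18.6281/20⌋ = 0 → A; lat ⌊30.3583/10⌋ = 3 → D.
Square: lon ⌊18.6281/2⌋ = 9; lat ⌊0.3583/1⌋ = 0.
Subsquare: lon ⌊0.6281/0.0833333⌋ = 7 → h; lat ⌊0.3583/0.0416667⌋ = 8 → i.

AD90hi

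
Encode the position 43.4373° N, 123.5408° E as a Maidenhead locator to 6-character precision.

PN13sk

Shift to the Maidenhead origin (180°W, 90°S): lon 303.5408, lat 133.4373.
Field: lon ⌊303.5408/20⌋ = 15 → P; lat ⌊133.4373/10⌋ = 13 → N.
Square: lon ⌊3.5408/2⌋ = 1; lat ⌊3.4373/1⌋ = 3.
Subsquare: lon ⌊1.5408/0.0833333⌋ = 18 → s; lat ⌊0.4373/0.0416667⌋ = 10 → k.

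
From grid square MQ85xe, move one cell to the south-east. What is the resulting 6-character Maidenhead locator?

Longitude subsquare x = 23; +1 → 24, wraps to 0 = a, carry into square.
Longitude square 8; +1 → 9.
Latitude subsquare e = 4; −1 → 3 = d.

MQ95ad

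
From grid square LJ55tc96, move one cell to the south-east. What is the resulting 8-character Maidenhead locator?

Longitude extended square 9; +1 → 10, wraps to 0, carry into subsquare.
Longitude subsquare t = 19; +1 → 20 = u.
Latitude extended square 6; −1 → 5.

LJ55uc05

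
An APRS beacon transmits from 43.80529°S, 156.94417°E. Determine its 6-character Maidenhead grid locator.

Add 180° to longitude and 90° to latitude: 336.9442, 46.1947.
Field: lon ⌊336.9442/20⌋ = 16 → Q; lat ⌊46.1947/10⌋ = 4 → E.
Square: lon ⌊16.9442/2⌋ = 8; lat ⌊6.1947/1⌋ = 6.
Subsquare: lon ⌊0.9442/0.0833333⌋ = 11 → l; lat ⌊0.1947/0.0416667⌋ = 4 → e.

QE86le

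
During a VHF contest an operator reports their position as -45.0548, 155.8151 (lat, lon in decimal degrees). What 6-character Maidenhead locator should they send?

Offset from 180°W / 90°S: lon 335.8151°, lat 44.9452°.
Field: lon ⌊335.8151/20⌋ = 16 → Q; lat ⌊44.9452/10⌋ = 4 → E.
Square: lon ⌊15.8151/2⌋ = 7; lat ⌊4.9452/1⌋ = 4.
Subsquare: lon ⌊1.8151/0.0833333⌋ = 21 → v; lat ⌊0.9452/0.0416667⌋ = 22 → w.

QE74vw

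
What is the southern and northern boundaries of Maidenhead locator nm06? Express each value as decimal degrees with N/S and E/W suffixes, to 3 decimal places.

36.000° N, 37.000° N

Field N=13, M=12: +13·20° lon, +12·10° lat → SW at lon 80°, lat 30°.
Square 0, 6: +0·2° lon, +6·1° lat → SW at lon 80°, lat 36°.
Cell spans 2° lon × 1° lat.
south 36.000° N, north 37.000° N.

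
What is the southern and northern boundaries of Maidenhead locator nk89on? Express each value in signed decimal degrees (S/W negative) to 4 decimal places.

19.5417, 19.5833

Field N=13, K=10: +13·20° lon, +10·10° lat → SW at lon 80°, lat 10°.
Square 8, 9: +8·2° lon, +9·1° lat → SW at lon 96°, lat 19°.
Subsquare o=14, n=13: +14·0.0833333° lon, +13·0.0416667° lat → SW at lon 97.1667°, lat 19.5417°.
Cell spans 0.0833333° lon × 0.0416667° lat.
south 19.5417, north 19.5833.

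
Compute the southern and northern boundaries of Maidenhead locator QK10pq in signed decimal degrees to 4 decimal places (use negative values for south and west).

10.6667, 10.7083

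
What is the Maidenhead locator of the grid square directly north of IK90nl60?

IK90nl61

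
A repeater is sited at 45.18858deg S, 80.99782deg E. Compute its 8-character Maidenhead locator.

NE04lt94

Add 180° to longitude and 90° to latitude: 260.99782, 44.81142.
Field: lon ⌊260.99782/20⌋ = 13 → N; lat ⌊44.81142/10⌋ = 4 → E.
Square: lon ⌊0.99782/2⌋ = 0; lat ⌊4.81142/1⌋ = 4.
Subsquare: lon ⌊0.99782/0.0833333⌋ = 11 → l; lat ⌊0.81142/0.0416667⌋ = 19 → t.
Extended square: lon ⌊0.08115/0.00833333⌋ = 9; lat ⌊0.01975/0.00416667⌋ = 4.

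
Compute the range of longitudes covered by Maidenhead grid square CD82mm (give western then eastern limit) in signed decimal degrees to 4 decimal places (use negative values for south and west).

-123.0000, -122.9167

Field C=2, D=3: +2·20° lon, +3·10° lat → SW at lon -140°, lat -60°.
Square 8, 2: +8·2° lon, +2·1° lat → SW at lon -124°, lat -58°.
Subsquare m=12, m=12: +12·0.0833333° lon, +12·0.0416667° lat → SW at lon -123°, lat -57.5°.
Cell spans 0.0833333° lon × 0.0416667° lat.
west -123.0000, east -122.9167.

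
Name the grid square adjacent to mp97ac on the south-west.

MP87xb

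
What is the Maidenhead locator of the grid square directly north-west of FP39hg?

FP39gh

Longitude subsquare h = 7; −1 → 6 = g.
Latitude subsquare g = 6; +1 → 7 = h.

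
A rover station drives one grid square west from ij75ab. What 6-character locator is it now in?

IJ65xb

Longitude subsquare a = 0; −1 → -1, wraps to 23 = x, carry into square.
Longitude square 7; −1 → 6.
The latitude characters are unchanged.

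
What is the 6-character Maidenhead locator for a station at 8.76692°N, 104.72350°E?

OJ28is

Add 180° to longitude and 90° to latitude: 284.7235, 98.7669.
Field: lon ⌊284.7235/20⌋ = 14 → O; lat ⌊98.7669/10⌋ = 9 → J.
Square: lon ⌊4.7235/2⌋ = 2; lat ⌊8.7669/1⌋ = 8.
Subsquare: lon ⌊0.7235/0.0833333⌋ = 8 → i; lat ⌊0.7669/0.0416667⌋ = 18 → s.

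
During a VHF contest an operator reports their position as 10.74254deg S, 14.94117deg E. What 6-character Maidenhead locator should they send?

Shift to the Maidenhead origin (180°W, 90°S): lon 194.9412, lat 79.2575.
Field: lon ⌊194.9412/20⌋ = 9 → J; lat ⌊79.2575/10⌋ = 7 → H.
Square: lon ⌊14.9412/2⌋ = 7; lat ⌊9.2575/1⌋ = 9.
Subsquare: lon ⌊0.9412/0.0833333⌋ = 11 → l; lat ⌊0.2575/0.0416667⌋ = 6 → g.

JH79lg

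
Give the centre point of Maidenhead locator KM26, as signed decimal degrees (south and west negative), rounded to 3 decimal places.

Field K=10, M=12: +10·20° lon, +12·10° lat → SW at lon 20°, lat 30°.
Square 2, 6: +2·2° lon, +6·1° lat → SW at lon 24°, lat 36°.
Cell spans 2° lon × 1° lat. Centre is SW corner plus half of each.
latitude 36.500, longitude 25.000.

36.500, 25.000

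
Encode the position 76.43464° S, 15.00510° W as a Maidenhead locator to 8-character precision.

IB23ln95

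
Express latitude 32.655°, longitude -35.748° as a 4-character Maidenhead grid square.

Shift to the Maidenhead origin (180°W, 90°S): lon 144.25, lat 122.66.
Field (20°×10°, letters A–R): lon ⌊144.25/20⌋ = 7 → H; lat ⌊122.66/10⌋ = 12 → M.
Square (2°×1°, digits 0–9): lon ⌊4.25/2⌋ = 2; lat ⌊2.66/1⌋ = 2.

HM22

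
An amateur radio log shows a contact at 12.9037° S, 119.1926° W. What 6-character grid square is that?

Add 180° to longitude and 90° to latitude: 60.8074, 77.0963.
Field (20°×10°, letters A–R): 60.8074/20 → 3 → D, 77.0963/10 → 7 → H; chars DH.
Square (2°×1°, digits 0–9): 0.8074/2 → 0, 7.0963/1 → 7; chars 07.
Subsquare (5′×2.5′, letters a–x): 0.8074/0.0833333 → 9 → j, 0.0963/0.0416667 → 2 → c; chars jc.

DH07jc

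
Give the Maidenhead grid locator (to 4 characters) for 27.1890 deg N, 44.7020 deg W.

GL77

Offset from 180°W / 90°S: lon 135.30°, lat 117.19°.
Field (20°×10°, letters A–R): lon ⌊135.30/20⌋ = 6 → G; lat ⌊117.19/10⌋ = 11 → L.
Square (2°×1°, digits 0–9): lon ⌊15.30/2⌋ = 7; lat ⌊7.19/1⌋ = 7.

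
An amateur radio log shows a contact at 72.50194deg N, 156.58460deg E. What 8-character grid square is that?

Shift to the Maidenhead origin (180°W, 90°S): lon 336.58460, lat 162.50194.
Field (20°×10°, letters A–R): lon ⌊336.58460/20⌋ = 16 → Q; lat ⌊162.50194/10⌋ = 16 → Q.
Square (2°×1°, digits 0–9): lon ⌊16.58460/2⌋ = 8; lat ⌊2.50194/1⌋ = 2.
Subsquare (5′×2.5′, letters a–x): lon ⌊0.58460/0.0833333⌋ = 7 → h; lat ⌊0.50194/0.0416667⌋ = 12 → m.
Extended square (30″×15″, digits 0–9): lon ⌊0.00127/0.00833333⌋ = 0; lat ⌊0.00194/0.00416667⌋ = 0.

QQ82hm00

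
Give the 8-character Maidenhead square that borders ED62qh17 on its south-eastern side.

ED62qh26

Longitude extended square 1; +1 → 2.
Latitude extended square 7; −1 → 6.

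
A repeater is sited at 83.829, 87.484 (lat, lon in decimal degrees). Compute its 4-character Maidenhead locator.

NR33

Offset from 180°W / 90°S: lon 267.48°, lat 173.83°.
Field (20°×10°, letters A–R): 267.48/20 → 13 → N, 173.83/10 → 17 → R; chars NR.
Square (2°×1°, digits 0–9): 7.48/2 → 3, 3.83/1 → 3; chars 33.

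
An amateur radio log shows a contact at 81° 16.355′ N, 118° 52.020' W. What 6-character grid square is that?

DR01ng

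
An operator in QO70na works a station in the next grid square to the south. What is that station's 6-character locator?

QN79nx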